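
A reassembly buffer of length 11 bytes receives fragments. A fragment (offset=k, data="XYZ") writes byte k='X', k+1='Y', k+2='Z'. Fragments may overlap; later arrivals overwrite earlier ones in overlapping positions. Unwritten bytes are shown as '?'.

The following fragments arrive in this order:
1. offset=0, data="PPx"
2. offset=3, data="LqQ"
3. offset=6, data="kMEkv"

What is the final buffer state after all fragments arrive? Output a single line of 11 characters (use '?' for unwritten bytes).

Answer: PPxLqQkMEkv

Derivation:
Fragment 1: offset=0 data="PPx" -> buffer=PPx????????
Fragment 2: offset=3 data="LqQ" -> buffer=PPxLqQ?????
Fragment 3: offset=6 data="kMEkv" -> buffer=PPxLqQkMEkv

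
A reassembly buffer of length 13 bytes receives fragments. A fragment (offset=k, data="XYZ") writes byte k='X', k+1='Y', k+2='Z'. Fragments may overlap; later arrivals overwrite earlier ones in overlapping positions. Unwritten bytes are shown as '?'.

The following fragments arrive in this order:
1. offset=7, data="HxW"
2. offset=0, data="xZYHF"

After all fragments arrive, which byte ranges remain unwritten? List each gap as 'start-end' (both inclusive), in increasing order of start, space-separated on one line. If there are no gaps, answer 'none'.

Answer: 5-6 10-12

Derivation:
Fragment 1: offset=7 len=3
Fragment 2: offset=0 len=5
Gaps: 5-6 10-12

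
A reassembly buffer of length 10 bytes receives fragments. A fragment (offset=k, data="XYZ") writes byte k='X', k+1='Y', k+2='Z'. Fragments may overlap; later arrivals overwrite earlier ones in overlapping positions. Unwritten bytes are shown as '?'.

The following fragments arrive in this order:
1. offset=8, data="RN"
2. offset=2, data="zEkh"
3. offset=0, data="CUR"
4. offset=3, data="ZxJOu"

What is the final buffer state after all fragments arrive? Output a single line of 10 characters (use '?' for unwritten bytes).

Answer: CURZxJOuRN

Derivation:
Fragment 1: offset=8 data="RN" -> buffer=????????RN
Fragment 2: offset=2 data="zEkh" -> buffer=??zEkh??RN
Fragment 3: offset=0 data="CUR" -> buffer=CUREkh??RN
Fragment 4: offset=3 data="ZxJOu" -> buffer=CURZxJOuRN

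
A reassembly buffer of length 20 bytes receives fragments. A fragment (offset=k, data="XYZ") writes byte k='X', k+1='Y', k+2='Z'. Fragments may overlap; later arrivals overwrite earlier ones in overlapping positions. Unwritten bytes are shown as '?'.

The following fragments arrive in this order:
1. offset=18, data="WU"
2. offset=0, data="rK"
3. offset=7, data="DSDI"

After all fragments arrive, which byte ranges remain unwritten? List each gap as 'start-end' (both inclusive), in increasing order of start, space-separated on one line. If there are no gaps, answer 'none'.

Answer: 2-6 11-17

Derivation:
Fragment 1: offset=18 len=2
Fragment 2: offset=0 len=2
Fragment 3: offset=7 len=4
Gaps: 2-6 11-17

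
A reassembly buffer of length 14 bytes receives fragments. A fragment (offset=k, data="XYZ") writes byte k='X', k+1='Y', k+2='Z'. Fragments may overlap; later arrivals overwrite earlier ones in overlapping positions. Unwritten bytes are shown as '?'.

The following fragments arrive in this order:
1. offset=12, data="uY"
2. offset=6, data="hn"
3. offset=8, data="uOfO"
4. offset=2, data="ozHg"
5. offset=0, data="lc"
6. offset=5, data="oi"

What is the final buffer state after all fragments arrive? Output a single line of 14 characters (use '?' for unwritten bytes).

Fragment 1: offset=12 data="uY" -> buffer=????????????uY
Fragment 2: offset=6 data="hn" -> buffer=??????hn????uY
Fragment 3: offset=8 data="uOfO" -> buffer=??????hnuOfOuY
Fragment 4: offset=2 data="ozHg" -> buffer=??ozHghnuOfOuY
Fragment 5: offset=0 data="lc" -> buffer=lcozHghnuOfOuY
Fragment 6: offset=5 data="oi" -> buffer=lcozHoinuOfOuY

Answer: lcozHoinuOfOuY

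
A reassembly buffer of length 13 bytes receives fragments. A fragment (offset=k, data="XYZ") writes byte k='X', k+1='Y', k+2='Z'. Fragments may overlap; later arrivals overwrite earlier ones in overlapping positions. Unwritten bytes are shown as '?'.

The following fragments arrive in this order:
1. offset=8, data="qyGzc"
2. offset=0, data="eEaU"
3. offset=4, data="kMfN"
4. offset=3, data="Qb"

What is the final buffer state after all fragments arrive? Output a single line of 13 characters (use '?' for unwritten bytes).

Fragment 1: offset=8 data="qyGzc" -> buffer=????????qyGzc
Fragment 2: offset=0 data="eEaU" -> buffer=eEaU????qyGzc
Fragment 3: offset=4 data="kMfN" -> buffer=eEaUkMfNqyGzc
Fragment 4: offset=3 data="Qb" -> buffer=eEaQbMfNqyGzc

Answer: eEaQbMfNqyGzc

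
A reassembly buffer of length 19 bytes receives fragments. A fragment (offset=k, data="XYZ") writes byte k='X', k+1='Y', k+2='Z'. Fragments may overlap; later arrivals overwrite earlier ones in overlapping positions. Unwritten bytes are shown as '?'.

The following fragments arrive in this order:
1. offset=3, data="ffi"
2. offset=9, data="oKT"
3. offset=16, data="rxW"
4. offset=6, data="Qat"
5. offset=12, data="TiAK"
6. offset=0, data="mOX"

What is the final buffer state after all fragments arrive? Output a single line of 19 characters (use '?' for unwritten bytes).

Fragment 1: offset=3 data="ffi" -> buffer=???ffi?????????????
Fragment 2: offset=9 data="oKT" -> buffer=???ffi???oKT???????
Fragment 3: offset=16 data="rxW" -> buffer=???ffi???oKT????rxW
Fragment 4: offset=6 data="Qat" -> buffer=???ffiQatoKT????rxW
Fragment 5: offset=12 data="TiAK" -> buffer=???ffiQatoKTTiAKrxW
Fragment 6: offset=0 data="mOX" -> buffer=mOXffiQatoKTTiAKrxW

Answer: mOXffiQatoKTTiAKrxW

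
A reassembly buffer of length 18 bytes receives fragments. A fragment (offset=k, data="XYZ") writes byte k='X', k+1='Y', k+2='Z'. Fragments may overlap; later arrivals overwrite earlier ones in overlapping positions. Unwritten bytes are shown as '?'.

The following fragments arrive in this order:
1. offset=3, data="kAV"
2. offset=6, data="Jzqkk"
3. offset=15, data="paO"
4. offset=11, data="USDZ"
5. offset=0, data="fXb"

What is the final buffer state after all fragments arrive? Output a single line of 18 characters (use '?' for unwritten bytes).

Fragment 1: offset=3 data="kAV" -> buffer=???kAV????????????
Fragment 2: offset=6 data="Jzqkk" -> buffer=???kAVJzqkk???????
Fragment 3: offset=15 data="paO" -> buffer=???kAVJzqkk????paO
Fragment 4: offset=11 data="USDZ" -> buffer=???kAVJzqkkUSDZpaO
Fragment 5: offset=0 data="fXb" -> buffer=fXbkAVJzqkkUSDZpaO

Answer: fXbkAVJzqkkUSDZpaO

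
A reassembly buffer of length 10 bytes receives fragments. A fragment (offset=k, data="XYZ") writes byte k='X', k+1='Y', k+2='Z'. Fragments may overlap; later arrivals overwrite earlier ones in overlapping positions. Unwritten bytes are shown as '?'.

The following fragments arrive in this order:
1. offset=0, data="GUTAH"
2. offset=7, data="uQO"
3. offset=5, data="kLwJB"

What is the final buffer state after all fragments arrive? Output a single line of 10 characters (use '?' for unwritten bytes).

Answer: GUTAHkLwJB

Derivation:
Fragment 1: offset=0 data="GUTAH" -> buffer=GUTAH?????
Fragment 2: offset=7 data="uQO" -> buffer=GUTAH??uQO
Fragment 3: offset=5 data="kLwJB" -> buffer=GUTAHkLwJB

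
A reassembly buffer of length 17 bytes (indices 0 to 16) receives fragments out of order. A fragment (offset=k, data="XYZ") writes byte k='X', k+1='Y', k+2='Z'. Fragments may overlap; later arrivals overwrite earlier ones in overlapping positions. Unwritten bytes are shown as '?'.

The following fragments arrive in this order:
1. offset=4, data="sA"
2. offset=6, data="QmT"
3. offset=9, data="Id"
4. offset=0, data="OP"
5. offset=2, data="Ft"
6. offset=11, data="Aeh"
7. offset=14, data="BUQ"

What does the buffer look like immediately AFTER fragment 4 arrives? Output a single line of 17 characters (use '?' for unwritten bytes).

Fragment 1: offset=4 data="sA" -> buffer=????sA???????????
Fragment 2: offset=6 data="QmT" -> buffer=????sAQmT????????
Fragment 3: offset=9 data="Id" -> buffer=????sAQmTId??????
Fragment 4: offset=0 data="OP" -> buffer=OP??sAQmTId??????

Answer: OP??sAQmTId??????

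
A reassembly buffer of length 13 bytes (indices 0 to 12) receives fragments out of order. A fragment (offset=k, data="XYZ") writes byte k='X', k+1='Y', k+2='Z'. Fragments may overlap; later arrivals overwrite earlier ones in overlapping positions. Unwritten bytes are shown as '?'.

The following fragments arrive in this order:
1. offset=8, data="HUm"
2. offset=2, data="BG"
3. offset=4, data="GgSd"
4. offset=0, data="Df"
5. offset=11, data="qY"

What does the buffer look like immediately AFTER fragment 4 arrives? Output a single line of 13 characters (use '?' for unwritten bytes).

Fragment 1: offset=8 data="HUm" -> buffer=????????HUm??
Fragment 2: offset=2 data="BG" -> buffer=??BG????HUm??
Fragment 3: offset=4 data="GgSd" -> buffer=??BGGgSdHUm??
Fragment 4: offset=0 data="Df" -> buffer=DfBGGgSdHUm??

Answer: DfBGGgSdHUm??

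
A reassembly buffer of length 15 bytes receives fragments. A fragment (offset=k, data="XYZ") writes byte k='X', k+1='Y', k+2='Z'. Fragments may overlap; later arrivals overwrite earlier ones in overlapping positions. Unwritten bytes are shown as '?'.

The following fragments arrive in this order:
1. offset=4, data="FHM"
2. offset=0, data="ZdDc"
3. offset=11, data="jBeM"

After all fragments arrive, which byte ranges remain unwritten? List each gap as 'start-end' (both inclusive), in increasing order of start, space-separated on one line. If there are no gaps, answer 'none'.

Answer: 7-10

Derivation:
Fragment 1: offset=4 len=3
Fragment 2: offset=0 len=4
Fragment 3: offset=11 len=4
Gaps: 7-10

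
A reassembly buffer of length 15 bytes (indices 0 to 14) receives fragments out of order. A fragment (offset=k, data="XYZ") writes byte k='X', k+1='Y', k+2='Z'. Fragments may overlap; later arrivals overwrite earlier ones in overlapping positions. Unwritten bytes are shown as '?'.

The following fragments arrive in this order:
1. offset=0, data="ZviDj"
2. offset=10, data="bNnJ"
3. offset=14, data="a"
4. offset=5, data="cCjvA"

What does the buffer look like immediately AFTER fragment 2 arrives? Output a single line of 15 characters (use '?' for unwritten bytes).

Answer: ZviDj?????bNnJ?

Derivation:
Fragment 1: offset=0 data="ZviDj" -> buffer=ZviDj??????????
Fragment 2: offset=10 data="bNnJ" -> buffer=ZviDj?????bNnJ?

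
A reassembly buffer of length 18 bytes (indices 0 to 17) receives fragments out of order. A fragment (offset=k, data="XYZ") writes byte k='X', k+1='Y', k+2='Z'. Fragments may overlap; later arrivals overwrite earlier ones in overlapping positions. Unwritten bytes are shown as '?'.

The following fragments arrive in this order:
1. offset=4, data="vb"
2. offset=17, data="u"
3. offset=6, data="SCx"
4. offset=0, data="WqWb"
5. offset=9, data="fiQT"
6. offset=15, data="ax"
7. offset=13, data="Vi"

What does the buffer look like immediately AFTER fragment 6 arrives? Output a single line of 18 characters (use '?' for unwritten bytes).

Answer: WqWbvbSCxfiQT??axu

Derivation:
Fragment 1: offset=4 data="vb" -> buffer=????vb????????????
Fragment 2: offset=17 data="u" -> buffer=????vb???????????u
Fragment 3: offset=6 data="SCx" -> buffer=????vbSCx????????u
Fragment 4: offset=0 data="WqWb" -> buffer=WqWbvbSCx????????u
Fragment 5: offset=9 data="fiQT" -> buffer=WqWbvbSCxfiQT????u
Fragment 6: offset=15 data="ax" -> buffer=WqWbvbSCxfiQT??axu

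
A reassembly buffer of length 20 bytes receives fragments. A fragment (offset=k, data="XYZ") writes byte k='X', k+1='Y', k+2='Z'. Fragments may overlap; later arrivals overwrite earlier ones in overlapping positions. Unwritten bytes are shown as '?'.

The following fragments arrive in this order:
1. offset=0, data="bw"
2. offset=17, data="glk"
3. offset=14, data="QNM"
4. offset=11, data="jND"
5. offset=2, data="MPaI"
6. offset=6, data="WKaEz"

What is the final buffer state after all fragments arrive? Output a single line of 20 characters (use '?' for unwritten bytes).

Answer: bwMPaIWKaEzjNDQNMglk

Derivation:
Fragment 1: offset=0 data="bw" -> buffer=bw??????????????????
Fragment 2: offset=17 data="glk" -> buffer=bw???????????????glk
Fragment 3: offset=14 data="QNM" -> buffer=bw????????????QNMglk
Fragment 4: offset=11 data="jND" -> buffer=bw?????????jNDQNMglk
Fragment 5: offset=2 data="MPaI" -> buffer=bwMPaI?????jNDQNMglk
Fragment 6: offset=6 data="WKaEz" -> buffer=bwMPaIWKaEzjNDQNMglk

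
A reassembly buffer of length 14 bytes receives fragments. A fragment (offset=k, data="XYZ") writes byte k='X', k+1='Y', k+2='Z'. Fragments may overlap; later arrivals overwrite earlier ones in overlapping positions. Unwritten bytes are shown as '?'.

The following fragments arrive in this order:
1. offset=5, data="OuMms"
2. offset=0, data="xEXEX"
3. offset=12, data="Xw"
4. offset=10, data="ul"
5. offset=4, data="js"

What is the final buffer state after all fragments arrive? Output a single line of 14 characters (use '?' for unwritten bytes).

Answer: xEXEjsuMmsulXw

Derivation:
Fragment 1: offset=5 data="OuMms" -> buffer=?????OuMms????
Fragment 2: offset=0 data="xEXEX" -> buffer=xEXEXOuMms????
Fragment 3: offset=12 data="Xw" -> buffer=xEXEXOuMms??Xw
Fragment 4: offset=10 data="ul" -> buffer=xEXEXOuMmsulXw
Fragment 5: offset=4 data="js" -> buffer=xEXEjsuMmsulXw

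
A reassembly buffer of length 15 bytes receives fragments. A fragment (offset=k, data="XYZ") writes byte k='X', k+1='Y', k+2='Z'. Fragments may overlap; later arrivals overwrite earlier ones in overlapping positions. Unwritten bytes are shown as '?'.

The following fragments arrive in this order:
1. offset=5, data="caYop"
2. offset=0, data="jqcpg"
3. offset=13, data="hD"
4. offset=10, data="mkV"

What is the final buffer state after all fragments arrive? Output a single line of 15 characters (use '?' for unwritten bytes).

Answer: jqcpgcaYopmkVhD

Derivation:
Fragment 1: offset=5 data="caYop" -> buffer=?????caYop?????
Fragment 2: offset=0 data="jqcpg" -> buffer=jqcpgcaYop?????
Fragment 3: offset=13 data="hD" -> buffer=jqcpgcaYop???hD
Fragment 4: offset=10 data="mkV" -> buffer=jqcpgcaYopmkVhD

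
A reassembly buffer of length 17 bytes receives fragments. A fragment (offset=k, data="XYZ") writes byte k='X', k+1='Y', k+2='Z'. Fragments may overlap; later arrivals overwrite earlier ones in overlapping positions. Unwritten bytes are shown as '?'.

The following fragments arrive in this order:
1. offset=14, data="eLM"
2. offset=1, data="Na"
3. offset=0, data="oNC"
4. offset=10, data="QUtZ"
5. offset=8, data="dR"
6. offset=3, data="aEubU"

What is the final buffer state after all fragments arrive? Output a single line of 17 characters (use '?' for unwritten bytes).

Fragment 1: offset=14 data="eLM" -> buffer=??????????????eLM
Fragment 2: offset=1 data="Na" -> buffer=?Na???????????eLM
Fragment 3: offset=0 data="oNC" -> buffer=oNC???????????eLM
Fragment 4: offset=10 data="QUtZ" -> buffer=oNC???????QUtZeLM
Fragment 5: offset=8 data="dR" -> buffer=oNC?????dRQUtZeLM
Fragment 6: offset=3 data="aEubU" -> buffer=oNCaEubUdRQUtZeLM

Answer: oNCaEubUdRQUtZeLM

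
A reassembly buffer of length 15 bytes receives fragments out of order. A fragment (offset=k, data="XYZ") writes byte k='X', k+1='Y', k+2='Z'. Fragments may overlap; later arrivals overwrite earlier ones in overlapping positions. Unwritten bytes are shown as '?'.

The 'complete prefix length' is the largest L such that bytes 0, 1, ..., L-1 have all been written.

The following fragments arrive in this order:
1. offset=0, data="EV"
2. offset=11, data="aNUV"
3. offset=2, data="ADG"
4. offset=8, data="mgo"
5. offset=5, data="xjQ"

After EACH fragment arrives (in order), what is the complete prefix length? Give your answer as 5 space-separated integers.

Fragment 1: offset=0 data="EV" -> buffer=EV????????????? -> prefix_len=2
Fragment 2: offset=11 data="aNUV" -> buffer=EV?????????aNUV -> prefix_len=2
Fragment 3: offset=2 data="ADG" -> buffer=EVADG??????aNUV -> prefix_len=5
Fragment 4: offset=8 data="mgo" -> buffer=EVADG???mgoaNUV -> prefix_len=5
Fragment 5: offset=5 data="xjQ" -> buffer=EVADGxjQmgoaNUV -> prefix_len=15

Answer: 2 2 5 5 15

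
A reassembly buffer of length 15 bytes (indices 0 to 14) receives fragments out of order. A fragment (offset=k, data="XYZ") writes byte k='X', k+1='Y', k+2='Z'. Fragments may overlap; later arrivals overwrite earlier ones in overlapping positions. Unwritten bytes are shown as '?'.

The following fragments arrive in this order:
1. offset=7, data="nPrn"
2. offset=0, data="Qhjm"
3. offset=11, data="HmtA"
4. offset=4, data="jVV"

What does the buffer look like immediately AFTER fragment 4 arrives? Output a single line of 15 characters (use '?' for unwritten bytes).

Fragment 1: offset=7 data="nPrn" -> buffer=???????nPrn????
Fragment 2: offset=0 data="Qhjm" -> buffer=Qhjm???nPrn????
Fragment 3: offset=11 data="HmtA" -> buffer=Qhjm???nPrnHmtA
Fragment 4: offset=4 data="jVV" -> buffer=QhjmjVVnPrnHmtA

Answer: QhjmjVVnPrnHmtA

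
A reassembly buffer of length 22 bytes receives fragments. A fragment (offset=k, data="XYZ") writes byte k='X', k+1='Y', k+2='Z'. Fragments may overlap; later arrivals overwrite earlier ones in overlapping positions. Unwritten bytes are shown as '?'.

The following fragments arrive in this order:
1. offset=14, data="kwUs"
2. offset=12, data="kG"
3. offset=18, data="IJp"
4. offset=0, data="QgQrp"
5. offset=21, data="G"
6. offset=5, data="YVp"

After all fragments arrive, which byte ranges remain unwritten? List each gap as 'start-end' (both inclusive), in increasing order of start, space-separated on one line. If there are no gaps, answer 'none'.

Fragment 1: offset=14 len=4
Fragment 2: offset=12 len=2
Fragment 3: offset=18 len=3
Fragment 4: offset=0 len=5
Fragment 5: offset=21 len=1
Fragment 6: offset=5 len=3
Gaps: 8-11

Answer: 8-11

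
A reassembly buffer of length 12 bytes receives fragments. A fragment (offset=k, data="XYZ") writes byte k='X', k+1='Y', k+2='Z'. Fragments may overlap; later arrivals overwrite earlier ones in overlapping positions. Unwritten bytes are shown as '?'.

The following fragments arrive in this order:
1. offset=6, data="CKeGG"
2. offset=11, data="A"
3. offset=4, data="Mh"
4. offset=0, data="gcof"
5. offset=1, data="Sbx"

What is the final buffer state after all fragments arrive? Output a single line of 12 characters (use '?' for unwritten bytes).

Fragment 1: offset=6 data="CKeGG" -> buffer=??????CKeGG?
Fragment 2: offset=11 data="A" -> buffer=??????CKeGGA
Fragment 3: offset=4 data="Mh" -> buffer=????MhCKeGGA
Fragment 4: offset=0 data="gcof" -> buffer=gcofMhCKeGGA
Fragment 5: offset=1 data="Sbx" -> buffer=gSbxMhCKeGGA

Answer: gSbxMhCKeGGA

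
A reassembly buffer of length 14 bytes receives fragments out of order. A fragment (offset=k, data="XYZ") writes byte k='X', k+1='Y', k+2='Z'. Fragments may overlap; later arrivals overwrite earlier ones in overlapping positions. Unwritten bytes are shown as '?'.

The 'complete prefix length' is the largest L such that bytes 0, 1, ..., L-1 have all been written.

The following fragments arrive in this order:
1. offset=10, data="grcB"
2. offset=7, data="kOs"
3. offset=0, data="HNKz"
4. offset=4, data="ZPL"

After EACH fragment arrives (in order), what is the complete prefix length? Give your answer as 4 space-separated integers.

Fragment 1: offset=10 data="grcB" -> buffer=??????????grcB -> prefix_len=0
Fragment 2: offset=7 data="kOs" -> buffer=???????kOsgrcB -> prefix_len=0
Fragment 3: offset=0 data="HNKz" -> buffer=HNKz???kOsgrcB -> prefix_len=4
Fragment 4: offset=4 data="ZPL" -> buffer=HNKzZPLkOsgrcB -> prefix_len=14

Answer: 0 0 4 14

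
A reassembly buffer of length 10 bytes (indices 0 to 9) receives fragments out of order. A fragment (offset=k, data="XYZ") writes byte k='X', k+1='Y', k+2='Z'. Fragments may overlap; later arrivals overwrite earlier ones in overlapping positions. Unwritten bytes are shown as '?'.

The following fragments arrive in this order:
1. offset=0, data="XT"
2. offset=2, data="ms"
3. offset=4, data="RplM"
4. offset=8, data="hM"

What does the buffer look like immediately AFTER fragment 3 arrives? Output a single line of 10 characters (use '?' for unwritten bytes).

Answer: XTmsRplM??

Derivation:
Fragment 1: offset=0 data="XT" -> buffer=XT????????
Fragment 2: offset=2 data="ms" -> buffer=XTms??????
Fragment 3: offset=4 data="RplM" -> buffer=XTmsRplM??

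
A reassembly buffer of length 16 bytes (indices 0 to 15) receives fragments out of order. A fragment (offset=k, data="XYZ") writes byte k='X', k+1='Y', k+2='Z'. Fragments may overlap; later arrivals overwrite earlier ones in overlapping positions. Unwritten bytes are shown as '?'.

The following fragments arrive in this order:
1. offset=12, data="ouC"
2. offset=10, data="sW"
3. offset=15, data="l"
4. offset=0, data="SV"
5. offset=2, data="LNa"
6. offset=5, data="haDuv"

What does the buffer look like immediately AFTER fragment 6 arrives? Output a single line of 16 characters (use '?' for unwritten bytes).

Answer: SVLNahaDuvsWouCl

Derivation:
Fragment 1: offset=12 data="ouC" -> buffer=????????????ouC?
Fragment 2: offset=10 data="sW" -> buffer=??????????sWouC?
Fragment 3: offset=15 data="l" -> buffer=??????????sWouCl
Fragment 4: offset=0 data="SV" -> buffer=SV????????sWouCl
Fragment 5: offset=2 data="LNa" -> buffer=SVLNa?????sWouCl
Fragment 6: offset=5 data="haDuv" -> buffer=SVLNahaDuvsWouCl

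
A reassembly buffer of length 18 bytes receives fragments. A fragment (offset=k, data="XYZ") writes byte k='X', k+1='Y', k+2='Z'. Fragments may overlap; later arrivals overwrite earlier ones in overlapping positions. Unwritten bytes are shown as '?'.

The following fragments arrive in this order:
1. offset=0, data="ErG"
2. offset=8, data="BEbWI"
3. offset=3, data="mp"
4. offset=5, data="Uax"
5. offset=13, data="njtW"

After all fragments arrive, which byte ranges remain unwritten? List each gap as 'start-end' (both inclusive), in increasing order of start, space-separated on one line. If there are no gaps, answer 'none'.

Answer: 17-17

Derivation:
Fragment 1: offset=0 len=3
Fragment 2: offset=8 len=5
Fragment 3: offset=3 len=2
Fragment 4: offset=5 len=3
Fragment 5: offset=13 len=4
Gaps: 17-17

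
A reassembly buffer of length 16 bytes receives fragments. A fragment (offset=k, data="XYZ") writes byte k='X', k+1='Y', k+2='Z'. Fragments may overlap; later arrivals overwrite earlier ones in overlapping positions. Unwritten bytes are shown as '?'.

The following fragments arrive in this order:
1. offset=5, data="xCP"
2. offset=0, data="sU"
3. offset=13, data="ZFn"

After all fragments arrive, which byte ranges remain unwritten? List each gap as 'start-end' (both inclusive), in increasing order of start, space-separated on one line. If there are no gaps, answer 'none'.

Answer: 2-4 8-12

Derivation:
Fragment 1: offset=5 len=3
Fragment 2: offset=0 len=2
Fragment 3: offset=13 len=3
Gaps: 2-4 8-12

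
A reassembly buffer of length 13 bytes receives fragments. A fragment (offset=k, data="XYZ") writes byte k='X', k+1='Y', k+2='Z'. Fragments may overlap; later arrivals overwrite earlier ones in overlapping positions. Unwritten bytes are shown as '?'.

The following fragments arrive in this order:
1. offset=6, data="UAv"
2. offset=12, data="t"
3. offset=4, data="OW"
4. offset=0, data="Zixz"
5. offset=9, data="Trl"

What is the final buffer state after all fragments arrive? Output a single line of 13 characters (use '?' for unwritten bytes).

Fragment 1: offset=6 data="UAv" -> buffer=??????UAv????
Fragment 2: offset=12 data="t" -> buffer=??????UAv???t
Fragment 3: offset=4 data="OW" -> buffer=????OWUAv???t
Fragment 4: offset=0 data="Zixz" -> buffer=ZixzOWUAv???t
Fragment 5: offset=9 data="Trl" -> buffer=ZixzOWUAvTrlt

Answer: ZixzOWUAvTrlt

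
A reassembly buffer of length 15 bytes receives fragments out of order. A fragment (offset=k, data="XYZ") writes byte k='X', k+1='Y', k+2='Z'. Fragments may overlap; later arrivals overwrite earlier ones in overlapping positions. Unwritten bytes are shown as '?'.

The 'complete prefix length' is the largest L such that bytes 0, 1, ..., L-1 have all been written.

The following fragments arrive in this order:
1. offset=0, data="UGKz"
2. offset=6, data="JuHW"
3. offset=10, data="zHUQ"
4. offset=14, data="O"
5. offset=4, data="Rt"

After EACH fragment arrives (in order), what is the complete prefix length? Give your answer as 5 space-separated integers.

Answer: 4 4 4 4 15

Derivation:
Fragment 1: offset=0 data="UGKz" -> buffer=UGKz??????????? -> prefix_len=4
Fragment 2: offset=6 data="JuHW" -> buffer=UGKz??JuHW????? -> prefix_len=4
Fragment 3: offset=10 data="zHUQ" -> buffer=UGKz??JuHWzHUQ? -> prefix_len=4
Fragment 4: offset=14 data="O" -> buffer=UGKz??JuHWzHUQO -> prefix_len=4
Fragment 5: offset=4 data="Rt" -> buffer=UGKzRtJuHWzHUQO -> prefix_len=15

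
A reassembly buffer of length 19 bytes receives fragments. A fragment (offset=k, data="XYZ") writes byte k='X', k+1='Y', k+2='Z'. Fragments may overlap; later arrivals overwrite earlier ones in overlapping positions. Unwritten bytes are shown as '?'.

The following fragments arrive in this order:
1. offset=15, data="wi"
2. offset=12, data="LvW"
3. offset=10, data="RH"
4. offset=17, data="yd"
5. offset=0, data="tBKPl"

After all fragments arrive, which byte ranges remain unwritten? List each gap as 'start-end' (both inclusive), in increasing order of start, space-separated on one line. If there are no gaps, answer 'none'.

Answer: 5-9

Derivation:
Fragment 1: offset=15 len=2
Fragment 2: offset=12 len=3
Fragment 3: offset=10 len=2
Fragment 4: offset=17 len=2
Fragment 5: offset=0 len=5
Gaps: 5-9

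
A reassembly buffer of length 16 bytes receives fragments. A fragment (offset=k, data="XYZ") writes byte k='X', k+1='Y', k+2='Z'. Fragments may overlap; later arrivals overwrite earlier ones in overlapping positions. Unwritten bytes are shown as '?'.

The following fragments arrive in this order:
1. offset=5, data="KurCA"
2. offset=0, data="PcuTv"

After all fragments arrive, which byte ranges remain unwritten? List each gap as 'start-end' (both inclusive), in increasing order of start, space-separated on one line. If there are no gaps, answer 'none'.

Answer: 10-15

Derivation:
Fragment 1: offset=5 len=5
Fragment 2: offset=0 len=5
Gaps: 10-15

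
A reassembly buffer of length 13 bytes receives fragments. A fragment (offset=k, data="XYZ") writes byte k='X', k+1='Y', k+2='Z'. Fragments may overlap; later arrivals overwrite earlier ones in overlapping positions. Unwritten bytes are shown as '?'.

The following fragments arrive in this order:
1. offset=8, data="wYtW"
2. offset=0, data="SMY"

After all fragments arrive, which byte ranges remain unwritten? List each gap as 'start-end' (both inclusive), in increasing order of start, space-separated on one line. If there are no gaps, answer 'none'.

Answer: 3-7 12-12

Derivation:
Fragment 1: offset=8 len=4
Fragment 2: offset=0 len=3
Gaps: 3-7 12-12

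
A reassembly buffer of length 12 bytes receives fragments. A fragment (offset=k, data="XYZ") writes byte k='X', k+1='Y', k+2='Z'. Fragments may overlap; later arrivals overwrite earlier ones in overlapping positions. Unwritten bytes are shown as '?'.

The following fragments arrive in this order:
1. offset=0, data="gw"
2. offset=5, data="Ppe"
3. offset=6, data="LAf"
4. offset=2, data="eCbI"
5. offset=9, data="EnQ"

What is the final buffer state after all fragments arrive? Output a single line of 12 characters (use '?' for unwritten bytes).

Fragment 1: offset=0 data="gw" -> buffer=gw??????????
Fragment 2: offset=5 data="Ppe" -> buffer=gw???Ppe????
Fragment 3: offset=6 data="LAf" -> buffer=gw???PLAf???
Fragment 4: offset=2 data="eCbI" -> buffer=gweCbILAf???
Fragment 5: offset=9 data="EnQ" -> buffer=gweCbILAfEnQ

Answer: gweCbILAfEnQ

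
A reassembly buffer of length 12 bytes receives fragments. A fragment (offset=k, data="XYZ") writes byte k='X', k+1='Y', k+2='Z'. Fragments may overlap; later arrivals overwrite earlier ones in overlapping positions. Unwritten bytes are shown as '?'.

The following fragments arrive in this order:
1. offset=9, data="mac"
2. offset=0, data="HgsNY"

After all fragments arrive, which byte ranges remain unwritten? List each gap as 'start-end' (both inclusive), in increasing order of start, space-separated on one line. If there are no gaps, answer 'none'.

Answer: 5-8

Derivation:
Fragment 1: offset=9 len=3
Fragment 2: offset=0 len=5
Gaps: 5-8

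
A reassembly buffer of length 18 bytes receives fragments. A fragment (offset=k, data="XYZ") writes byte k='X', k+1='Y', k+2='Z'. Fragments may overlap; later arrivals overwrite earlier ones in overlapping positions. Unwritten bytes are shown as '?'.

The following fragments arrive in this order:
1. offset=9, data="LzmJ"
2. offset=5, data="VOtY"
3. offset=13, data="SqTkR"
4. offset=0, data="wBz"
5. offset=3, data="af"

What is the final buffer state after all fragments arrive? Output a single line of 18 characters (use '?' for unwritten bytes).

Answer: wBzafVOtYLzmJSqTkR

Derivation:
Fragment 1: offset=9 data="LzmJ" -> buffer=?????????LzmJ?????
Fragment 2: offset=5 data="VOtY" -> buffer=?????VOtYLzmJ?????
Fragment 3: offset=13 data="SqTkR" -> buffer=?????VOtYLzmJSqTkR
Fragment 4: offset=0 data="wBz" -> buffer=wBz??VOtYLzmJSqTkR
Fragment 5: offset=3 data="af" -> buffer=wBzafVOtYLzmJSqTkR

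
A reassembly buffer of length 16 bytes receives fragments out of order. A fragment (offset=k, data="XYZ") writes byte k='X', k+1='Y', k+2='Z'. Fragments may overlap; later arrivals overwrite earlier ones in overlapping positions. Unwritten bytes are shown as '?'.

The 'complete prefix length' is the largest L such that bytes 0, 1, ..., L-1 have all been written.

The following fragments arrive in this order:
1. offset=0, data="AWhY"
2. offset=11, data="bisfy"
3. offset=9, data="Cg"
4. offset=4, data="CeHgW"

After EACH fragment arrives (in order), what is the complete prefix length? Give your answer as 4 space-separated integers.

Answer: 4 4 4 16

Derivation:
Fragment 1: offset=0 data="AWhY" -> buffer=AWhY???????????? -> prefix_len=4
Fragment 2: offset=11 data="bisfy" -> buffer=AWhY???????bisfy -> prefix_len=4
Fragment 3: offset=9 data="Cg" -> buffer=AWhY?????Cgbisfy -> prefix_len=4
Fragment 4: offset=4 data="CeHgW" -> buffer=AWhYCeHgWCgbisfy -> prefix_len=16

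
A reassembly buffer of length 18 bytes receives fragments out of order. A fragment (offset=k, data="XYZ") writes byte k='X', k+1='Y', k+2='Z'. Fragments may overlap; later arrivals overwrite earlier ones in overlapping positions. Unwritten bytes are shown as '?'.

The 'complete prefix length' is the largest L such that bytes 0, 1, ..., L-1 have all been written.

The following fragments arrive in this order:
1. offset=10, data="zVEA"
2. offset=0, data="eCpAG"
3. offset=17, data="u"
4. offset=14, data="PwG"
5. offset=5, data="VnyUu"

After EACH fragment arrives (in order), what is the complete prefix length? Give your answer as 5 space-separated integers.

Fragment 1: offset=10 data="zVEA" -> buffer=??????????zVEA???? -> prefix_len=0
Fragment 2: offset=0 data="eCpAG" -> buffer=eCpAG?????zVEA???? -> prefix_len=5
Fragment 3: offset=17 data="u" -> buffer=eCpAG?????zVEA???u -> prefix_len=5
Fragment 4: offset=14 data="PwG" -> buffer=eCpAG?????zVEAPwGu -> prefix_len=5
Fragment 5: offset=5 data="VnyUu" -> buffer=eCpAGVnyUuzVEAPwGu -> prefix_len=18

Answer: 0 5 5 5 18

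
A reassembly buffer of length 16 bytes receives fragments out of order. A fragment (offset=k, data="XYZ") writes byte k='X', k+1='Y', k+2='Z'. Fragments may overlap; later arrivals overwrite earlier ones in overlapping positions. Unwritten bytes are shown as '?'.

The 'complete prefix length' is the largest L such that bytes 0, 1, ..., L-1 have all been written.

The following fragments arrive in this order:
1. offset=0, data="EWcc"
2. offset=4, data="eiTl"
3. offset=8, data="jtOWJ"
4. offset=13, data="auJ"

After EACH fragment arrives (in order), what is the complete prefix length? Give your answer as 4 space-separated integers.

Answer: 4 8 13 16

Derivation:
Fragment 1: offset=0 data="EWcc" -> buffer=EWcc???????????? -> prefix_len=4
Fragment 2: offset=4 data="eiTl" -> buffer=EWcceiTl???????? -> prefix_len=8
Fragment 3: offset=8 data="jtOWJ" -> buffer=EWcceiTljtOWJ??? -> prefix_len=13
Fragment 4: offset=13 data="auJ" -> buffer=EWcceiTljtOWJauJ -> prefix_len=16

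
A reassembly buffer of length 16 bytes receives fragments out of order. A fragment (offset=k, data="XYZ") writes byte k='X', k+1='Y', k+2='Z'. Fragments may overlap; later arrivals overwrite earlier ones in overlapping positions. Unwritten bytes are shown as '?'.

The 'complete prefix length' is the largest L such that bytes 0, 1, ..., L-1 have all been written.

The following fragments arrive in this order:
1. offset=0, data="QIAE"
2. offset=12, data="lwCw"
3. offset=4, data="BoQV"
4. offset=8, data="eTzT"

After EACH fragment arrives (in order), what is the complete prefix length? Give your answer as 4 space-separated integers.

Fragment 1: offset=0 data="QIAE" -> buffer=QIAE???????????? -> prefix_len=4
Fragment 2: offset=12 data="lwCw" -> buffer=QIAE????????lwCw -> prefix_len=4
Fragment 3: offset=4 data="BoQV" -> buffer=QIAEBoQV????lwCw -> prefix_len=8
Fragment 4: offset=8 data="eTzT" -> buffer=QIAEBoQVeTzTlwCw -> prefix_len=16

Answer: 4 4 8 16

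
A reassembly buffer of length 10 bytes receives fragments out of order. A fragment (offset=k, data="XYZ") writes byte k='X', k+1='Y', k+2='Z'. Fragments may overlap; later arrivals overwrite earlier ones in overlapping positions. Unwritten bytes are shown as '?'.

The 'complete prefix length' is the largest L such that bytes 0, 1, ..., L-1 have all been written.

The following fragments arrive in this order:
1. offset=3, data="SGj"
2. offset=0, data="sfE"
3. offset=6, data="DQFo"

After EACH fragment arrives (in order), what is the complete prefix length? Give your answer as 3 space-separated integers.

Fragment 1: offset=3 data="SGj" -> buffer=???SGj???? -> prefix_len=0
Fragment 2: offset=0 data="sfE" -> buffer=sfESGj???? -> prefix_len=6
Fragment 3: offset=6 data="DQFo" -> buffer=sfESGjDQFo -> prefix_len=10

Answer: 0 6 10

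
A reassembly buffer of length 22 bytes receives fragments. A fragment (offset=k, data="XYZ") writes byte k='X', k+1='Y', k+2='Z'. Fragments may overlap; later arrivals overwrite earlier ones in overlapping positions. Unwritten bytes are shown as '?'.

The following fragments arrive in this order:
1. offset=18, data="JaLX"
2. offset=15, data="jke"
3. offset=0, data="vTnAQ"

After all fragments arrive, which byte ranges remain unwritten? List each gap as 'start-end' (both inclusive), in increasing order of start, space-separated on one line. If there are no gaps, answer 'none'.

Fragment 1: offset=18 len=4
Fragment 2: offset=15 len=3
Fragment 3: offset=0 len=5
Gaps: 5-14

Answer: 5-14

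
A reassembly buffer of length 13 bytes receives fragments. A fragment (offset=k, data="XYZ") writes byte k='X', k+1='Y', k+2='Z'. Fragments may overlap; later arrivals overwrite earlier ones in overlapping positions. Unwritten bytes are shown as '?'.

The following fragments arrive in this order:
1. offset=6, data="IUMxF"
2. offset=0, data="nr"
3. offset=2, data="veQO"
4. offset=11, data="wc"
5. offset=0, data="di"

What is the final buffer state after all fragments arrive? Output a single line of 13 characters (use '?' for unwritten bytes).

Fragment 1: offset=6 data="IUMxF" -> buffer=??????IUMxF??
Fragment 2: offset=0 data="nr" -> buffer=nr????IUMxF??
Fragment 3: offset=2 data="veQO" -> buffer=nrveQOIUMxF??
Fragment 4: offset=11 data="wc" -> buffer=nrveQOIUMxFwc
Fragment 5: offset=0 data="di" -> buffer=diveQOIUMxFwc

Answer: diveQOIUMxFwc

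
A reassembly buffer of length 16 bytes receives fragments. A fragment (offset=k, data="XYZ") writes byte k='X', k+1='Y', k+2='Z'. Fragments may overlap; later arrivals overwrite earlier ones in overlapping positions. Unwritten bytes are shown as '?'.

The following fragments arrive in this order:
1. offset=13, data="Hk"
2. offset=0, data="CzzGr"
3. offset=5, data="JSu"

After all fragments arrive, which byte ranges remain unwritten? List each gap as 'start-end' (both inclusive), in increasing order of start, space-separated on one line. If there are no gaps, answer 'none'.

Answer: 8-12 15-15

Derivation:
Fragment 1: offset=13 len=2
Fragment 2: offset=0 len=5
Fragment 3: offset=5 len=3
Gaps: 8-12 15-15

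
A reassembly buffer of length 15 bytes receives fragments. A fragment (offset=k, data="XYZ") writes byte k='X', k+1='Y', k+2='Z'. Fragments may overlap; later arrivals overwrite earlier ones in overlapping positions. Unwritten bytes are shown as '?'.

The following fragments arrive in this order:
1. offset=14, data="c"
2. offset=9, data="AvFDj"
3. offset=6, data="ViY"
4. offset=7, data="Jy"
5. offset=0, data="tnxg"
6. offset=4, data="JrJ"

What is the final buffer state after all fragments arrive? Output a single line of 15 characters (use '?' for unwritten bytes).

Fragment 1: offset=14 data="c" -> buffer=??????????????c
Fragment 2: offset=9 data="AvFDj" -> buffer=?????????AvFDjc
Fragment 3: offset=6 data="ViY" -> buffer=??????ViYAvFDjc
Fragment 4: offset=7 data="Jy" -> buffer=??????VJyAvFDjc
Fragment 5: offset=0 data="tnxg" -> buffer=tnxg??VJyAvFDjc
Fragment 6: offset=4 data="JrJ" -> buffer=tnxgJrJJyAvFDjc

Answer: tnxgJrJJyAvFDjc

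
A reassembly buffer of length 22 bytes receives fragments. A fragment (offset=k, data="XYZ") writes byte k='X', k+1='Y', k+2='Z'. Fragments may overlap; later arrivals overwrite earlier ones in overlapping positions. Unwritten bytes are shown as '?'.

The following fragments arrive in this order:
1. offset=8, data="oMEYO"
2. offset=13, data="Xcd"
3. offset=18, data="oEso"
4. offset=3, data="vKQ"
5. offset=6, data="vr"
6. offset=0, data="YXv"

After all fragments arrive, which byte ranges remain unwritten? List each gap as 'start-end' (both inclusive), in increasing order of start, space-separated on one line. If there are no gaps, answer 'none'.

Fragment 1: offset=8 len=5
Fragment 2: offset=13 len=3
Fragment 3: offset=18 len=4
Fragment 4: offset=3 len=3
Fragment 5: offset=6 len=2
Fragment 6: offset=0 len=3
Gaps: 16-17

Answer: 16-17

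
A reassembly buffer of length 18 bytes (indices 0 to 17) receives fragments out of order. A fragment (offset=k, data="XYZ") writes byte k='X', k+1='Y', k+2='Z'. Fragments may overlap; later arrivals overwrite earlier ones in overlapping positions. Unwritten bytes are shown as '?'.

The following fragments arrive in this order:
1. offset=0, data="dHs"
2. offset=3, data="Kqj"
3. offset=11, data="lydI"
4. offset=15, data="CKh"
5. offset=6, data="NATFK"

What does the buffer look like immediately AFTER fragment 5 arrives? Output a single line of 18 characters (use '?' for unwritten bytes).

Answer: dHsKqjNATFKlydICKh

Derivation:
Fragment 1: offset=0 data="dHs" -> buffer=dHs???????????????
Fragment 2: offset=3 data="Kqj" -> buffer=dHsKqj????????????
Fragment 3: offset=11 data="lydI" -> buffer=dHsKqj?????lydI???
Fragment 4: offset=15 data="CKh" -> buffer=dHsKqj?????lydICKh
Fragment 5: offset=6 data="NATFK" -> buffer=dHsKqjNATFKlydICKh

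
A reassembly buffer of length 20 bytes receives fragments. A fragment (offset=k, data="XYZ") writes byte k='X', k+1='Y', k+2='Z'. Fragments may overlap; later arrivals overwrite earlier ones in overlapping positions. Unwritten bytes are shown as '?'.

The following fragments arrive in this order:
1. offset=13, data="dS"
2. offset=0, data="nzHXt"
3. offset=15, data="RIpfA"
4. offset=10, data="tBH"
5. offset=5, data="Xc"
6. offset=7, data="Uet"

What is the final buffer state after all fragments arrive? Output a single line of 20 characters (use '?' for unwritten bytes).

Answer: nzHXtXcUettBHdSRIpfA

Derivation:
Fragment 1: offset=13 data="dS" -> buffer=?????????????dS?????
Fragment 2: offset=0 data="nzHXt" -> buffer=nzHXt????????dS?????
Fragment 3: offset=15 data="RIpfA" -> buffer=nzHXt????????dSRIpfA
Fragment 4: offset=10 data="tBH" -> buffer=nzHXt?????tBHdSRIpfA
Fragment 5: offset=5 data="Xc" -> buffer=nzHXtXc???tBHdSRIpfA
Fragment 6: offset=7 data="Uet" -> buffer=nzHXtXcUettBHdSRIpfA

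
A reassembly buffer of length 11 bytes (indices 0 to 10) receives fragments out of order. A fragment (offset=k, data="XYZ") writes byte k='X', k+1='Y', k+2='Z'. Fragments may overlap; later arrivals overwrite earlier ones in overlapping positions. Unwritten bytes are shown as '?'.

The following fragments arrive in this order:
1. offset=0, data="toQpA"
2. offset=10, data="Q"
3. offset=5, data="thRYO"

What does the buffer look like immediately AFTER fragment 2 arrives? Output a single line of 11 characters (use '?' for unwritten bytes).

Answer: toQpA?????Q

Derivation:
Fragment 1: offset=0 data="toQpA" -> buffer=toQpA??????
Fragment 2: offset=10 data="Q" -> buffer=toQpA?????Q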